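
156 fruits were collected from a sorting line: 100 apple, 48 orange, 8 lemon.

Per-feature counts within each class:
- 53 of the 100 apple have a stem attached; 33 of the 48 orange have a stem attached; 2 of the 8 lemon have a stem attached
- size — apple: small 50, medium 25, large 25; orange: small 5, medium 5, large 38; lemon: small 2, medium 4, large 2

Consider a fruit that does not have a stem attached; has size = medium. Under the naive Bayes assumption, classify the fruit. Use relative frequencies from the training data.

apple: (100/156) × (47/100) × (25/100) ≈ 0.0753205
orange: (48/156) × (15/48) × (5/48) ≈ 0.010016
lemon: (8/156) × (6/8) × (4/8) ≈ 0.0192308
Highest score → apple.

apple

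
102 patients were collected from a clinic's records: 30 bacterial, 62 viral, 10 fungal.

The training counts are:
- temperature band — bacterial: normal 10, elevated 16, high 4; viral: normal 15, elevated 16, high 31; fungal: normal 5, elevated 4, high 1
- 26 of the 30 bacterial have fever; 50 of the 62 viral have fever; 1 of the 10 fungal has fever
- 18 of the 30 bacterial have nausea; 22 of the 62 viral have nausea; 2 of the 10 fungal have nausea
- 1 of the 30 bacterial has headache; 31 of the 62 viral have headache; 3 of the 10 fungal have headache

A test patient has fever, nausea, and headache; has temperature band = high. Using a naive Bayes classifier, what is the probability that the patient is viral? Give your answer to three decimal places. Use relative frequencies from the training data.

bacterial: (30/102) × (4/30) × (26/30) × (18/30) × (1/30) ≈ 0.000679739
viral: (62/102) × (31/62) × (50/62) × (22/62) × (31/62) ≈ 0.0434851
fungal: (10/102) × (1/10) × (1/10) × (2/10) × (3/10) ≈ 0.0000588235
P(viral | x) = 0.0434851 / 0.0442236625 ≈ 0.983

0.983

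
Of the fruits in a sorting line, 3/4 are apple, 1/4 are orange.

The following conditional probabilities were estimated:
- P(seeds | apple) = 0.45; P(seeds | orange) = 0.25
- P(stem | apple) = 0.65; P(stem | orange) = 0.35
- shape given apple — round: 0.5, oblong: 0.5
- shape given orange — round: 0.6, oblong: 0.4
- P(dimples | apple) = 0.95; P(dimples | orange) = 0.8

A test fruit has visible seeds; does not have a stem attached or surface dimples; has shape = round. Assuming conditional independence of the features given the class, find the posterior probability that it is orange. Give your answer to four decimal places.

apple: 0.75 × 0.45 × (1−0.65) × 0.5 × (1−0.95) = 0.002953125
orange: 0.25 × 0.25 × (1−0.35) × 0.6 × (1−0.8) = 0.004875
P(orange | x) = 0.004875 / 0.007828125 ≈ 0.6228

0.6228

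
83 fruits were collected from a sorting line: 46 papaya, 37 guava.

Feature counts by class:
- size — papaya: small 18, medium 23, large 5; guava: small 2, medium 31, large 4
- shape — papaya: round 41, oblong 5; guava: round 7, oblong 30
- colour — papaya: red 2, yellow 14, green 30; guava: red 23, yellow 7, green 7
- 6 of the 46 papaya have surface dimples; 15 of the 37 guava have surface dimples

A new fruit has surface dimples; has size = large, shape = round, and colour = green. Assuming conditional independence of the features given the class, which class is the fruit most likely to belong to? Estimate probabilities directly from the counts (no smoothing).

papaya: (46/83) × (5/46) × (41/46) × (30/46) × (6/46) ≈ 0.00456746
guava: (37/83) × (4/37) × (7/37) × (7/37) × (15/37) ≈ 0.000699301
Highest score → papaya.

papaya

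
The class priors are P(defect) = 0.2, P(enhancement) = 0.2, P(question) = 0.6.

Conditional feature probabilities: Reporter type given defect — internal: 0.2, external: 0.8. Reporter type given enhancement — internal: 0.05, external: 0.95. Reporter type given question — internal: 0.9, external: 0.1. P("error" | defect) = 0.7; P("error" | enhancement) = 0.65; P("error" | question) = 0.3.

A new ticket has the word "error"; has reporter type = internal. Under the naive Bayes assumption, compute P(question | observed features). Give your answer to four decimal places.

defect: 0.2 × 0.2 × 0.7 = 0.028
enhancement: 0.2 × 0.05 × 0.65 = 0.0065
question: 0.6 × 0.9 × 0.3 = 0.162
P(question | x) = 0.162 / 0.1965 ≈ 0.8244

0.8244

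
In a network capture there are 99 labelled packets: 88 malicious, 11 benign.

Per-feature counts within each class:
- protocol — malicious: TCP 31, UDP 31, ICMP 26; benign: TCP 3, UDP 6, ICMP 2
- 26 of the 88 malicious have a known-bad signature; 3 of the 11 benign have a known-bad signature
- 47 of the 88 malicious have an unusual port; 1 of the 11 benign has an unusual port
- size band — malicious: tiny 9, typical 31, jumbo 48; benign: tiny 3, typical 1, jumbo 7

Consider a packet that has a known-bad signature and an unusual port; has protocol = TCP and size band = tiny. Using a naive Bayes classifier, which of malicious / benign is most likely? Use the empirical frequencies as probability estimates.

malicious: (88/99) × (31/88) × (26/88) × (47/88) × (9/88) ≈ 0.0050535
benign: (11/99) × (3/11) × (3/11) × (1/11) × (3/11) ≈ 0.000204904
Highest score → malicious.

malicious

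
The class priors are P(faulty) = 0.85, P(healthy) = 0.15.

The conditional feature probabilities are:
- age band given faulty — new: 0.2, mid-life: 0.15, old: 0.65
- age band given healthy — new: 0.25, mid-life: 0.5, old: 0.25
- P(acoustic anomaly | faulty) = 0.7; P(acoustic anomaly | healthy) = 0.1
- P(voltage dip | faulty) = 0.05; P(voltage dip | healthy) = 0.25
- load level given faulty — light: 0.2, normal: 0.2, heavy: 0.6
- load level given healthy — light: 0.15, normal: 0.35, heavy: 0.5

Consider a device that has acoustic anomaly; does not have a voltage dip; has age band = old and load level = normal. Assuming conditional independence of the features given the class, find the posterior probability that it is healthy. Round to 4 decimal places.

faulty: 0.85 × 0.65 × 0.7 × (1−0.05) × 0.2 = 0.0734825
healthy: 0.15 × 0.25 × 0.1 × (1−0.25) × 0.35 = 0.000984375
P(healthy | x) = 0.000984375 / 0.074466875 ≈ 0.0132

0.0132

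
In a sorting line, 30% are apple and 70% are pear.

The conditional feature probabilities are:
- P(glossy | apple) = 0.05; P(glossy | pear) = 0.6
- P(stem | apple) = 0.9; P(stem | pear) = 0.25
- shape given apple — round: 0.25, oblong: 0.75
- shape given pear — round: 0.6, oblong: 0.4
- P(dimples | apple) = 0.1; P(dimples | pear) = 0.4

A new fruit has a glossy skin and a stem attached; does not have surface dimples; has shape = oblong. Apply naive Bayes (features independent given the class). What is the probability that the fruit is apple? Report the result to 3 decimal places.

0.266

apple: 0.3 × 0.05 × 0.9 × 0.75 × (1−0.1) = 0.0091125
pear: 0.7 × 0.6 × 0.25 × 0.4 × (1−0.4) = 0.0252
P(apple | x) = 0.0091125 / 0.0343125 ≈ 0.266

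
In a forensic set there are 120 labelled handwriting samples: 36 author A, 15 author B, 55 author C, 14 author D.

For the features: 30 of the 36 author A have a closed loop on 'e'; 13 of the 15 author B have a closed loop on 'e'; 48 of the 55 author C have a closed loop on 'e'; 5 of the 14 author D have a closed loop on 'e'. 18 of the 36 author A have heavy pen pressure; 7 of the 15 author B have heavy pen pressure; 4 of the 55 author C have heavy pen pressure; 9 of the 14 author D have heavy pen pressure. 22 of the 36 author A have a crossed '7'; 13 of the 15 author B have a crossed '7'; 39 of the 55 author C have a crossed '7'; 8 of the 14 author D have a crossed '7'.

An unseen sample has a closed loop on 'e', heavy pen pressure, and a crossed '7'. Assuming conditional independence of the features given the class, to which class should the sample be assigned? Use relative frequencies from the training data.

author A: (36/120) × (30/36) × (18/36) × (22/36) ≈ 0.0763889
author B: (15/120) × (13/15) × (7/15) × (13/15) ≈ 0.0438148
author C: (55/120) × (48/55) × (4/55) × (39/55) ≈ 0.0206281
author D: (14/120) × (5/14) × (9/14) × (8/14) ≈ 0.0153061
Highest score → author A.

author A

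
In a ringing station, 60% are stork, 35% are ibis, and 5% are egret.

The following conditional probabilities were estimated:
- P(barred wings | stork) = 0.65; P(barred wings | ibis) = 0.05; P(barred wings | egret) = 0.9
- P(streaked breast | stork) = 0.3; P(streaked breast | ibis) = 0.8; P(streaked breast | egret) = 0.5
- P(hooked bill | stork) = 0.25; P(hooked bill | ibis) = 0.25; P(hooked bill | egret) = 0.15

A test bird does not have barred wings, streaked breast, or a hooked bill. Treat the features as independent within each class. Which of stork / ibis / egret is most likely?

stork: 0.6 × (1−0.65) × (1−0.3) × (1−0.25) = 0.11025
ibis: 0.35 × (1−0.05) × (1−0.8) × (1−0.25) = 0.049875
egret: 0.05 × (1−0.9) × (1−0.5) × (1−0.15) = 0.002125
Highest score → stork.

stork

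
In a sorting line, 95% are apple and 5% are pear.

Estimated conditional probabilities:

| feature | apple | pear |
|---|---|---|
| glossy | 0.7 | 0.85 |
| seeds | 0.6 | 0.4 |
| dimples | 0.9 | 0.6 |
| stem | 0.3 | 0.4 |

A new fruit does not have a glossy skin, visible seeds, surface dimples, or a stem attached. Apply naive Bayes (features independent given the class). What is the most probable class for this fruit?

apple: 0.95 × (1−0.7) × (1−0.6) × (1−0.9) × (1−0.3) = 0.00798
pear: 0.05 × (1−0.85) × (1−0.4) × (1−0.6) × (1−0.4) = 0.00108
Highest score → apple.

apple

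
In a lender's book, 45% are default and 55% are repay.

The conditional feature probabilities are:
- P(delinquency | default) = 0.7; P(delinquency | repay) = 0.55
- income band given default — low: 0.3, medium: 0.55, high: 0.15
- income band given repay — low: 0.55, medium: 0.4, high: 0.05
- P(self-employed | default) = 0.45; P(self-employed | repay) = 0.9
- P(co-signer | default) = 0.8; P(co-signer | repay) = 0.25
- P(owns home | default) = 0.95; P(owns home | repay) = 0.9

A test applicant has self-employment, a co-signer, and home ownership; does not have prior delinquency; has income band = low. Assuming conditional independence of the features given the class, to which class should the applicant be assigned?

repay

default: 0.45 × (1−0.7) × 0.3 × 0.45 × 0.8 × 0.95 = 0.013851
repay: 0.55 × (1−0.55) × 0.55 × 0.9 × 0.25 × 0.9 = 0.0275653125
Highest score → repay.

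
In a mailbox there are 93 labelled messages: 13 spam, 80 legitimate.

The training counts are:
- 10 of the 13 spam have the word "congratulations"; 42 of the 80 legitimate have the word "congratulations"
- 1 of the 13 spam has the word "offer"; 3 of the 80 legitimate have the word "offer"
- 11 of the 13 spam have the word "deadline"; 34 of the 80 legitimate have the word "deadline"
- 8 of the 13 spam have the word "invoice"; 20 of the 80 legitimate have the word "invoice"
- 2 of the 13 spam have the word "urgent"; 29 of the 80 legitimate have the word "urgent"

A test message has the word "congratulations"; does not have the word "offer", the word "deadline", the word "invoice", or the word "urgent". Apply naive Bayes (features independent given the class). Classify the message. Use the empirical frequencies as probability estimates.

spam: (13/93) × (10/13) × (12/13) × (2/13) × (5/13) × (11/13) ≈ 0.00496956
legitimate: (80/93) × (42/80) × (77/80) × (46/80) × (60/80) × (51/80) ≈ 0.119502
Highest score → legitimate.

legitimate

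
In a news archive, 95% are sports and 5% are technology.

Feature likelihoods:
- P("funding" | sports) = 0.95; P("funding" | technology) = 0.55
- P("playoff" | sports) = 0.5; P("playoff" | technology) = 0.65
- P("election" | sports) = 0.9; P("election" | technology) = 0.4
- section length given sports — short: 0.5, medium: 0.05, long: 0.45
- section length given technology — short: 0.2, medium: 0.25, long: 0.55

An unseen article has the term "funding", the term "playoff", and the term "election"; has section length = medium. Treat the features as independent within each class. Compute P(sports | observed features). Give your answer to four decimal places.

0.9191

sports: 0.95 × 0.95 × 0.5 × 0.9 × 0.05 = 0.02030625
technology: 0.05 × 0.55 × 0.65 × 0.4 × 0.25 = 0.0017875
P(sports | x) = 0.02030625 / 0.02209375 ≈ 0.9191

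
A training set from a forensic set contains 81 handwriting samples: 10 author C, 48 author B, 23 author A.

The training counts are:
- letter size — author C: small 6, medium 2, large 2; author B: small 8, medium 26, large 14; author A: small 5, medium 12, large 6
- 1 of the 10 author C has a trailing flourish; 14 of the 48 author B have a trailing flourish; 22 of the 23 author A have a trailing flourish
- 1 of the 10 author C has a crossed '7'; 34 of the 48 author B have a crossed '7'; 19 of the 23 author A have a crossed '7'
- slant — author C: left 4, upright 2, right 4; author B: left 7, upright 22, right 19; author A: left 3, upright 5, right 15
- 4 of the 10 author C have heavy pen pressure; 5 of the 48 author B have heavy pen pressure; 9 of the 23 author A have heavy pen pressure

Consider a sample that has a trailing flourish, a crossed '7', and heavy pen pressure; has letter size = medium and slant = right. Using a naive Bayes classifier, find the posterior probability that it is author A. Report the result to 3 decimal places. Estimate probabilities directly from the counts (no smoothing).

author C: (10/81) × (2/10) × (1/10) × (1/10) × (4/10) × (4/10) ≈ 0.0000395062
author B: (48/81) × (26/48) × (14/48) × (34/48) × (19/48) × (5/48) ≈ 0.00273435
author A: (23/81) × (12/23) × (22/23) × (19/23) × (15/23) × (9/23) ≈ 0.0298741
P(author A | x) = 0.0298741 / 0.0326479562 ≈ 0.915

0.915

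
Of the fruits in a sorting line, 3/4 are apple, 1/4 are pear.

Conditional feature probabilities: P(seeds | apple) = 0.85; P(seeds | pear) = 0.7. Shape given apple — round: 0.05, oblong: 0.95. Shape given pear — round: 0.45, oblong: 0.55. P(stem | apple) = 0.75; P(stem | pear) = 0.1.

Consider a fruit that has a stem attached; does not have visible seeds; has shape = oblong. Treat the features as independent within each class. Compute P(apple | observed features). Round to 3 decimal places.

0.951

apple: 0.75 × (1−0.85) × 0.95 × 0.75 = 0.08015625
pear: 0.25 × (1−0.7) × 0.55 × 0.1 = 0.004125
P(apple | x) = 0.08015625 / 0.08428125 ≈ 0.951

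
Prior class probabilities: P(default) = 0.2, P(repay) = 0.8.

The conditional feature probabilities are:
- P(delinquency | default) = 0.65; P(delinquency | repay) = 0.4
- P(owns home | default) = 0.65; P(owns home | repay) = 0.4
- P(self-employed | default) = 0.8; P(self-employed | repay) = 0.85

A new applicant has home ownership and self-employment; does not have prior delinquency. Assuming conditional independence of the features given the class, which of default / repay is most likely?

default: 0.2 × (1−0.65) × 0.65 × 0.8 = 0.0364
repay: 0.8 × (1−0.4) × 0.4 × 0.85 = 0.1632
Highest score → repay.

repay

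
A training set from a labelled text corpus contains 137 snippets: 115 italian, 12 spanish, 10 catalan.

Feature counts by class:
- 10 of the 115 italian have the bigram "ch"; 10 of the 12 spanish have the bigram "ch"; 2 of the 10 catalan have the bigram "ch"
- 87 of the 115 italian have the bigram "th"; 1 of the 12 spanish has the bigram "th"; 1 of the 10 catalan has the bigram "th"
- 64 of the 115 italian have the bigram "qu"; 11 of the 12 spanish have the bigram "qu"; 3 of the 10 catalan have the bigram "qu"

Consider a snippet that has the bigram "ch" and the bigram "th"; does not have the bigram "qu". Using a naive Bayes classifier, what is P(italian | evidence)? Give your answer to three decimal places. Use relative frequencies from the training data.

0.941

italian: (115/137) × (10/115) × (87/115) × (51/115) ≈ 0.0244891
spanish: (12/137) × (10/12) × (1/12) × (1/12) ≈ 0.000506894
catalan: (10/137) × (2/10) × (1/10) × (7/10) ≈ 0.0010219
P(italian | x) = 0.0244891 / 0.026017894 ≈ 0.941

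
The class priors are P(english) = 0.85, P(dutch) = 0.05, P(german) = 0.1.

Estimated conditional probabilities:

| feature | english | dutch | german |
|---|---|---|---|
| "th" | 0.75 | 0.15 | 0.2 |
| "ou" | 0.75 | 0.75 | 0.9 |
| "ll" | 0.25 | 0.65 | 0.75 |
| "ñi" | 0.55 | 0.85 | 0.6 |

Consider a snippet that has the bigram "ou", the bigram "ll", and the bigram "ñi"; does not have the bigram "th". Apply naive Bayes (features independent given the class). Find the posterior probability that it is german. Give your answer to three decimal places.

english: 0.85 × (1−0.75) × 0.75 × 0.25 × 0.55 = 0.0219140625
dutch: 0.05 × (1−0.15) × 0.75 × 0.65 × 0.85 = 0.0176109375
german: 0.1 × (1−0.2) × 0.9 × 0.75 × 0.6 = 0.0324
P(german | x) = 0.0324 / 0.071925 ≈ 0.450

0.450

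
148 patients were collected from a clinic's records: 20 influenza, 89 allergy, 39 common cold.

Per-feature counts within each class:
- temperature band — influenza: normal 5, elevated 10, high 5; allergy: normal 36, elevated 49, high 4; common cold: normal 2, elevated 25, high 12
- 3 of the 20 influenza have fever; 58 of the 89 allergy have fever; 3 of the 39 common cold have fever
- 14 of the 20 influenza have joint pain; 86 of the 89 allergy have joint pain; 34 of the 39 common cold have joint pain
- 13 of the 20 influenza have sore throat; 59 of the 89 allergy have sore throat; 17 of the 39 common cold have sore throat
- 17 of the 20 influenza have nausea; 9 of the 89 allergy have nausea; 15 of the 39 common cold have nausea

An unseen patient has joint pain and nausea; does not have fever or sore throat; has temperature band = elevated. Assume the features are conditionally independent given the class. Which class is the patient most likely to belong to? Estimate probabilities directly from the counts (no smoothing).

influenza: (20/148) × (10/20) × (17/20) × (14/20) × (7/20) × (17/20) ≈ 0.0119603
allergy: (89/148) × (49/89) × (31/89) × (86/89) × (30/89) × (9/89) ≈ 0.00379838
common cold: (39/148) × (25/39) × (36/39) × (34/39) × (22/39) × (15/39) ≈ 0.0294927
Highest score → common cold.

common cold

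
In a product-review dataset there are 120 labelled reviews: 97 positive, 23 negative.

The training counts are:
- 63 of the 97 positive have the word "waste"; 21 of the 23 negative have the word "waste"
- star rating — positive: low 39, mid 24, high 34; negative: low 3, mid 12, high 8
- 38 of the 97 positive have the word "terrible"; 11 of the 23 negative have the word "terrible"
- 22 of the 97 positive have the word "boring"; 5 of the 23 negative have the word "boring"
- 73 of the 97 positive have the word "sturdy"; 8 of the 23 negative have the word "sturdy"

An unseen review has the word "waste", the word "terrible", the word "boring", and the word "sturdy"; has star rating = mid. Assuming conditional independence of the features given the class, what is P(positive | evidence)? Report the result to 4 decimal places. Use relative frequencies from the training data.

0.7246

positive: (97/120) × (63/97) × (24/97) × (38/97) × (22/97) × (73/97) ≈ 0.00868586
negative: (23/120) × (21/23) × (12/23) × (11/23) × (5/23) × (8/23) ≈ 0.00330187
P(positive | x) = 0.00868586 / 0.01198773 ≈ 0.7246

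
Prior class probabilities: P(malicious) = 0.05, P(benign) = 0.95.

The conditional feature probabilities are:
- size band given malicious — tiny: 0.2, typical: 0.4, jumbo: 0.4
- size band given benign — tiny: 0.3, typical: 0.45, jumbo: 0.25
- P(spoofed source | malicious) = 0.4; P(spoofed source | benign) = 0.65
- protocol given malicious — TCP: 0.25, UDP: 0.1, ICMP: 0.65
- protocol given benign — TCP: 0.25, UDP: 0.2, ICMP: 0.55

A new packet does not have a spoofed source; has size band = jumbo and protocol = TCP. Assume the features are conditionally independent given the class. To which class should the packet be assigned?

malicious: 0.05 × 0.4 × (1−0.4) × 0.25 = 0.003
benign: 0.95 × 0.25 × (1−0.65) × 0.25 = 0.02078125
Highest score → benign.

benign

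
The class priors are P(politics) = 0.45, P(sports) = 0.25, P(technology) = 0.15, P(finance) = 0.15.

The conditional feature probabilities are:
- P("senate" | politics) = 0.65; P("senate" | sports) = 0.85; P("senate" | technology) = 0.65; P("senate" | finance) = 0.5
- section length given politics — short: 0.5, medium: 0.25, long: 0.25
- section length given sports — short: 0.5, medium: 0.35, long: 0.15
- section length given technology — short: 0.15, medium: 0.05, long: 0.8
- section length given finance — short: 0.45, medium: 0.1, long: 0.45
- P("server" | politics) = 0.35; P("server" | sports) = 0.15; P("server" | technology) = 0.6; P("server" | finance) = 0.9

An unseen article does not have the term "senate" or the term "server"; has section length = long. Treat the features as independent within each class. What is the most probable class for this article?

politics: 0.45 × (1−0.65) × 0.25 × (1−0.35) = 0.02559375
sports: 0.25 × (1−0.85) × 0.15 × (1−0.15) = 0.00478125
technology: 0.15 × (1−0.65) × 0.8 × (1−0.6) = 0.0168
finance: 0.15 × (1−0.5) × 0.45 × (1−0.9) = 0.003375
Highest score → politics.

politics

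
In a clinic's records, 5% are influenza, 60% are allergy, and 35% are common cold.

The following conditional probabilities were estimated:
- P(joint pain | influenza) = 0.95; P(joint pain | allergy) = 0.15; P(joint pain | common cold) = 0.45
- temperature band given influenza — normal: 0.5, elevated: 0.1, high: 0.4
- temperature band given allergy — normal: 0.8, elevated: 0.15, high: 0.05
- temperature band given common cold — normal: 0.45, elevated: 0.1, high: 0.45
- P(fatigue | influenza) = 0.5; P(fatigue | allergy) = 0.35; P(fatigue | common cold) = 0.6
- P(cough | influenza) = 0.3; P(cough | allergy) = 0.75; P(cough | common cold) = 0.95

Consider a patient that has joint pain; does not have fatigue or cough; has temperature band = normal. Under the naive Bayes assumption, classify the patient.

allergy

influenza: 0.05 × 0.95 × 0.5 × (1−0.5) × (1−0.3) = 0.0083125
allergy: 0.6 × 0.15 × 0.8 × (1−0.35) × (1−0.75) = 0.0117
common cold: 0.35 × 0.45 × 0.45 × (1−0.6) × (1−0.95) = 0.0014175
Highest score → allergy.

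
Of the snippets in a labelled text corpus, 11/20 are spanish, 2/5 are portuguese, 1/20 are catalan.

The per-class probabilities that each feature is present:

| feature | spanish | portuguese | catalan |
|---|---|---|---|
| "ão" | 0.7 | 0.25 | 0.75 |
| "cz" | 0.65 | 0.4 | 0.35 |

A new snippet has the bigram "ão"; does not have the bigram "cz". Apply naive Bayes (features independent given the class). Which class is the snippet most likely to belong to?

spanish: 0.55 × 0.7 × (1−0.65) = 0.13475
portuguese: 0.4 × 0.25 × (1−0.4) = 0.06
catalan: 0.05 × 0.75 × (1−0.35) = 0.024375
Highest score → spanish.

spanish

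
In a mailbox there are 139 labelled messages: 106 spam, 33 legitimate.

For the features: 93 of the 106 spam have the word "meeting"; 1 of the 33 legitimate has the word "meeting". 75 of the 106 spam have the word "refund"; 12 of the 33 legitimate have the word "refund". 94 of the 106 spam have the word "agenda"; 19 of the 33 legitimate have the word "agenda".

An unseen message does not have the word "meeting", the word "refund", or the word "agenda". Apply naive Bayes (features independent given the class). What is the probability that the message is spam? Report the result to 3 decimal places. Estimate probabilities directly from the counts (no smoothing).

0.047

spam: (106/139) × (13/106) × (31/106) × (12/106) ≈ 0.00309642
legitimate: (33/139) × (32/33) × (21/33) × (14/33) ≈ 0.0621519
P(spam | x) = 0.00309642 / 0.06524832 ≈ 0.047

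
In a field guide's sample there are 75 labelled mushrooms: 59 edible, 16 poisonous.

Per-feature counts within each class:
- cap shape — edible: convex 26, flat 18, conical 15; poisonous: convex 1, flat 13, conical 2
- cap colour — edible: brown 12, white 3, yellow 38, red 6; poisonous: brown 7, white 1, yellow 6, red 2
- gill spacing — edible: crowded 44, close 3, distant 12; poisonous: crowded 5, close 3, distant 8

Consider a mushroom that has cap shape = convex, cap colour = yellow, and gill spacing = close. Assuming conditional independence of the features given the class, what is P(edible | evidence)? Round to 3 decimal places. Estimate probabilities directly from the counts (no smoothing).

0.924

edible: (59/75) × (26/59) × (38/59) × (3/59) ≈ 0.0113531
poisonous: (16/75) × (1/16) × (6/16) × (3/16) = 0.0009375
P(edible | x) = 0.0113531 / 0.0122906 ≈ 0.924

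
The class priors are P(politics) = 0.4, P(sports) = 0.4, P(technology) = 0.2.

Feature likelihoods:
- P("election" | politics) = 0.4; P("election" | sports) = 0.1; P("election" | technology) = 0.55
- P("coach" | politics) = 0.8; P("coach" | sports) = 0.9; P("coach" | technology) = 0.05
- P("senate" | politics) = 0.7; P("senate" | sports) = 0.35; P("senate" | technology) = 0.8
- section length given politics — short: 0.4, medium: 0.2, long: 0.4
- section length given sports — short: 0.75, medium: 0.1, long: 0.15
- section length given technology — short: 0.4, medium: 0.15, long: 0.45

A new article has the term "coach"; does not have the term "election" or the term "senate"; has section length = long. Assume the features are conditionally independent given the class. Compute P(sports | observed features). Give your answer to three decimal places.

0.574

politics: 0.4 × (1−0.4) × 0.8 × (1−0.7) × 0.4 = 0.02304
sports: 0.4 × (1−0.1) × 0.9 × (1−0.35) × 0.15 = 0.03159
technology: 0.2 × (1−0.55) × 0.05 × (1−0.8) × 0.45 = 0.000405
P(sports | x) = 0.03159 / 0.055035 ≈ 0.574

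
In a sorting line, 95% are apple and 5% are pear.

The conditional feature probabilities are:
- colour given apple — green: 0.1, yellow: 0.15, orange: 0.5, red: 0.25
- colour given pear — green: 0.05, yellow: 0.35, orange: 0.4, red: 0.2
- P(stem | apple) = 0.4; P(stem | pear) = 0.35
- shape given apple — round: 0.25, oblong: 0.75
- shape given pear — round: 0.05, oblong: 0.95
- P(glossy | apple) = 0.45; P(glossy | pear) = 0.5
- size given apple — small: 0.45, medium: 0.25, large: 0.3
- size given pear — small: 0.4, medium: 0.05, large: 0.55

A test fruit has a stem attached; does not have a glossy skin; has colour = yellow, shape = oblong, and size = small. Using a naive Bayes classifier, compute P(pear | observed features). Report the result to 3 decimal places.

apple: 0.95 × 0.15 × 0.4 × 0.75 × (1−0.45) × 0.45 = 0.010580625
pear: 0.05 × 0.35 × 0.35 × 0.95 × (1−0.5) × 0.4 = 0.00116375
P(pear | x) = 0.00116375 / 0.011744375 ≈ 0.099

0.099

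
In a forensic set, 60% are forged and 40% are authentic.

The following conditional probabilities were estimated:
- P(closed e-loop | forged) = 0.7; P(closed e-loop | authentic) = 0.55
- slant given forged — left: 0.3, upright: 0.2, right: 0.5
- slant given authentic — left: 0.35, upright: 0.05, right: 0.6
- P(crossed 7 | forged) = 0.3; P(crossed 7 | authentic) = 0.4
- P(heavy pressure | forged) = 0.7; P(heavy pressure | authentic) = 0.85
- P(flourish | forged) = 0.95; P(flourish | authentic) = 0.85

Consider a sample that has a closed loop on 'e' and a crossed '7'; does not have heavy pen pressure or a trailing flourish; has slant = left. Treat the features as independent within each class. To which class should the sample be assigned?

forged: 0.6 × 0.7 × 0.3 × 0.3 × (1−0.7) × (1−0.95) = 0.000567
authentic: 0.4 × 0.55 × 0.35 × 0.4 × (1−0.85) × (1−0.85) = 0.000693
Highest score → authentic.

authentic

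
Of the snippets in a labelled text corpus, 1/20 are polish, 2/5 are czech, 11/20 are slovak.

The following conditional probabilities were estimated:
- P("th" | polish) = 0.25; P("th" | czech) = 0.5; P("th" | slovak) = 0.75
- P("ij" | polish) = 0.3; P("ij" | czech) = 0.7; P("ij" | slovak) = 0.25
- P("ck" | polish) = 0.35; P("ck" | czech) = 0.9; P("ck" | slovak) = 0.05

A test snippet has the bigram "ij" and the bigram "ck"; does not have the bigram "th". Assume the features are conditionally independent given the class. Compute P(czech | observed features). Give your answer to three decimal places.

0.957

polish: 0.05 × (1−0.25) × 0.3 × 0.35 = 0.0039375
czech: 0.4 × (1−0.5) × 0.7 × 0.9 = 0.126
slovak: 0.55 × (1−0.75) × 0.25 × 0.05 = 0.00171875
P(czech | x) = 0.126 / 0.13165625 ≈ 0.957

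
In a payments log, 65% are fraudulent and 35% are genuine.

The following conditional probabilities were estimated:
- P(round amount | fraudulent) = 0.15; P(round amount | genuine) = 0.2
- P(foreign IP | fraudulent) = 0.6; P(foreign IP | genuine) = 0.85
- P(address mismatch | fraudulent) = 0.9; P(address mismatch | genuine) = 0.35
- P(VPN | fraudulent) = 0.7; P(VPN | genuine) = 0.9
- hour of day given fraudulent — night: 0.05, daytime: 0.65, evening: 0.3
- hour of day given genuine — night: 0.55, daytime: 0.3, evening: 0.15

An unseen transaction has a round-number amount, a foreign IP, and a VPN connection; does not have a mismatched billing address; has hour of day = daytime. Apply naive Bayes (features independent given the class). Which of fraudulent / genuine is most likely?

genuine

fraudulent: 0.65 × 0.15 × 0.6 × (1−0.9) × 0.7 × 0.65 = 0.00266175
genuine: 0.35 × 0.2 × 0.85 × (1−0.35) × 0.9 × 0.3 = 0.01044225
Highest score → genuine.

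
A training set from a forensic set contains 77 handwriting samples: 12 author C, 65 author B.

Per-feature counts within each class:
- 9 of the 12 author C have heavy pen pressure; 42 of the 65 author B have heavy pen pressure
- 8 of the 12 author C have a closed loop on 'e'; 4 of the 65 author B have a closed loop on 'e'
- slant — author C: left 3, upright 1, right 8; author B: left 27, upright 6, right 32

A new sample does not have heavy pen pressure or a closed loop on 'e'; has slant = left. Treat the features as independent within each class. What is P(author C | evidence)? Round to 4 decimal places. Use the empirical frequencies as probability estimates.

0.0271

author C: (12/77) × (3/12) × (4/12) × (3/12) ≈ 0.00324675
author B: (65/77) × (23/65) × (61/65) × (27/65) ≈ 0.11644
P(author C | x) = 0.00324675 / 0.11968675 ≈ 0.0271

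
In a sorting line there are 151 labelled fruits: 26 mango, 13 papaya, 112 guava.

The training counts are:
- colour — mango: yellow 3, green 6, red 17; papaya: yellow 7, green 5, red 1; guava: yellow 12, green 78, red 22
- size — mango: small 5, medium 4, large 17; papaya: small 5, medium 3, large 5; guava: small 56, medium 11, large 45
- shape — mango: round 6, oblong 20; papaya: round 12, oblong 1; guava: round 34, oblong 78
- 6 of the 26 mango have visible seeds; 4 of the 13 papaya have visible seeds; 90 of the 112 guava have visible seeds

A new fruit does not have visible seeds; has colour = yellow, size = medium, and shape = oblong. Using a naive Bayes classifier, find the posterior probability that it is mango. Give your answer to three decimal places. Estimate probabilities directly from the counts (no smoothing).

0.525

mango: (26/151) × (3/26) × (4/26) × (20/26) × (20/26) ≈ 0.00180861
papaya: (13/151) × (7/13) × (3/13) × (1/13) × (9/13) ≈ 0.000569711
guava: (112/151) × (12/112) × (11/112) × (78/112) × (22/112) ≈ 0.00106773
P(mango | x) = 0.00180861 / 0.003446051 ≈ 0.525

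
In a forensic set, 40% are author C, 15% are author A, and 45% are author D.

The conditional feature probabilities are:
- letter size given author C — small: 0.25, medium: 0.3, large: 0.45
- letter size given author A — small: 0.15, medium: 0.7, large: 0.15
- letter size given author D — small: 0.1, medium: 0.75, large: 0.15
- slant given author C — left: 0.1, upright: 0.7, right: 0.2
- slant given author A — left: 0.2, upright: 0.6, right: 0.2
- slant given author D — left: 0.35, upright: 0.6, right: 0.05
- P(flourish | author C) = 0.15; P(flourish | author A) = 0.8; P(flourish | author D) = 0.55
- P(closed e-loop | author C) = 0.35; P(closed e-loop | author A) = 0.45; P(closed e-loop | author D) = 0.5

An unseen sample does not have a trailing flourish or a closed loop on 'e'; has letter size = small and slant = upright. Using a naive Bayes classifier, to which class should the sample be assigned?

author C

author C: 0.4 × 0.25 × 0.7 × (1−0.15) × (1−0.35) = 0.038675
author A: 0.15 × 0.15 × 0.6 × (1−0.8) × (1−0.45) = 0.001485
author D: 0.45 × 0.1 × 0.6 × (1−0.55) × (1−0.5) = 0.006075
Highest score → author C.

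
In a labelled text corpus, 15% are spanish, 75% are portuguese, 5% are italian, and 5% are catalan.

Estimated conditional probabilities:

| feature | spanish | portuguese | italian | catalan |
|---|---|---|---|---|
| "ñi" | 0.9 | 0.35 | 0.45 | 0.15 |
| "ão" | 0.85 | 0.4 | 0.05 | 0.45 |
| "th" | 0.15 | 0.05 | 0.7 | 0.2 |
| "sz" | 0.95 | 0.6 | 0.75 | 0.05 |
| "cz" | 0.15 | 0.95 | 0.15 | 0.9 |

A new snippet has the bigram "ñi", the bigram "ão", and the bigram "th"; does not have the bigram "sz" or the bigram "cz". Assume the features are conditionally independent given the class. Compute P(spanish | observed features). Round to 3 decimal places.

0.685

spanish: 0.15 × 0.9 × 0.85 × 0.15 × (1−0.95) × (1−0.15) = 0.00073153125
portuguese: 0.75 × 0.35 × 0.4 × 0.05 × (1−0.6) × (1−0.95) = 0.000105
italian: 0.05 × 0.45 × 0.05 × 0.7 × (1−0.75) × (1−0.15) = 0.00016734375
catalan: 0.05 × 0.15 × 0.45 × 0.2 × (1−0.05) × (1−0.9) = 0.000064125
P(spanish | x) = 0.00073153125 / 0.001068 ≈ 0.685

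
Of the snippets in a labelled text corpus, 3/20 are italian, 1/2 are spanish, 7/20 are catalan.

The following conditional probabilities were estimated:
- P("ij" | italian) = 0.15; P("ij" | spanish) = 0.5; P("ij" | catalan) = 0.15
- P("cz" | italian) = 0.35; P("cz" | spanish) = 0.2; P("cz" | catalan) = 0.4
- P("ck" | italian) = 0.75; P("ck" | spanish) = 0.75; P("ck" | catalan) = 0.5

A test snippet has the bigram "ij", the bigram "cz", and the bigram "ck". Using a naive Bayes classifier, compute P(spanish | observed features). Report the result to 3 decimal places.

0.696

italian: 0.15 × 0.15 × 0.35 × 0.75 = 0.00590625
spanish: 0.5 × 0.5 × 0.2 × 0.75 = 0.0375
catalan: 0.35 × 0.15 × 0.4 × 0.5 = 0.0105
P(spanish | x) = 0.0375 / 0.05390625 ≈ 0.696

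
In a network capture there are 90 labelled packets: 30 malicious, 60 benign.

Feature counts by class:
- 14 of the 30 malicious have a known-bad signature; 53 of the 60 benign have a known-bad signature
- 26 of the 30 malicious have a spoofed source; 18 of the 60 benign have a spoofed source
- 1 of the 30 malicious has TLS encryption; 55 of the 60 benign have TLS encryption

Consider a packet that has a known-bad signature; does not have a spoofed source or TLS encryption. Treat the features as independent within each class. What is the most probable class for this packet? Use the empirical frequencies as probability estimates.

benign

malicious: (30/90) × (14/30) × (4/30) × (29/30) ≈ 0.0200494
benign: (60/90) × (53/60) × (42/60) × (5/60) ≈ 0.0343519
Highest score → benign.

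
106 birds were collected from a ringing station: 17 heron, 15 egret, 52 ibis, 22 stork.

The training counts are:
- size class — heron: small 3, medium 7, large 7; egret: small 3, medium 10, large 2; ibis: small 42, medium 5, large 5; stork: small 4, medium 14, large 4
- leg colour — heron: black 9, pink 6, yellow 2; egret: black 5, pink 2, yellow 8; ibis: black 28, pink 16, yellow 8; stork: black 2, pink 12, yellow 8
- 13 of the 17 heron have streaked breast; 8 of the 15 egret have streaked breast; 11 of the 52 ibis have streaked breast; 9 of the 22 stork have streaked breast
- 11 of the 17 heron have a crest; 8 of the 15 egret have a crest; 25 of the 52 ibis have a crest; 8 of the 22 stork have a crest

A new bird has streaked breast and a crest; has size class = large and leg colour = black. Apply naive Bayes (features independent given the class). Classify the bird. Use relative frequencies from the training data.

heron

heron: (17/106) × (7/17) × (9/17) × (13/17) × (11/17) ≈ 0.0172991
egret: (15/106) × (2/15) × (5/15) × (8/15) × (8/15) ≈ 0.00178896
ibis: (52/106) × (5/52) × (28/52) × (11/52) × (25/52) ≈ 0.00258312
stork: (22/106) × (4/22) × (2/22) × (9/22) × (8/22) ≈ 0.000510327
Highest score → heron.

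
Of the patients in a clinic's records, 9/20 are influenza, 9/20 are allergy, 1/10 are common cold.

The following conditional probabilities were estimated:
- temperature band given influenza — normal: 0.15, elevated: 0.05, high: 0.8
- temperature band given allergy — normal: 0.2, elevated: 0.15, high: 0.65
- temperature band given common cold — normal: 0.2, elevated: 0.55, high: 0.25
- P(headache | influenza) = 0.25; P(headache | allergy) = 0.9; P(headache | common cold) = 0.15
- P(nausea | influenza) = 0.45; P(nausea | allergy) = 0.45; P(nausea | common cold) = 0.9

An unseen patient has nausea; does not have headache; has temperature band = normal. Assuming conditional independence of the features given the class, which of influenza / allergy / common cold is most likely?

influenza

influenza: 0.45 × 0.15 × (1−0.25) × 0.45 = 0.02278125
allergy: 0.45 × 0.2 × (1−0.9) × 0.45 = 0.00405
common cold: 0.1 × 0.2 × (1−0.15) × 0.9 = 0.0153
Highest score → influenza.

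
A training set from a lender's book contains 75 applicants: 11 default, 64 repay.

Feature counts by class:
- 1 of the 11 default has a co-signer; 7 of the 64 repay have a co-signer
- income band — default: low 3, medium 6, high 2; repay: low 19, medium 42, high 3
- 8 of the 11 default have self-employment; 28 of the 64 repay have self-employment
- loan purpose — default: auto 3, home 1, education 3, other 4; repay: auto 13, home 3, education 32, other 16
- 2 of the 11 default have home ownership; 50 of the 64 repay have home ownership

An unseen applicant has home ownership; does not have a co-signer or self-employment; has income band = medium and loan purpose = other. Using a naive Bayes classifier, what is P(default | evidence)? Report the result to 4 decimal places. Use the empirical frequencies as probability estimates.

0.0234

default: (11/75) × (10/11) × (6/11) × (3/11) × (4/11) × (2/11) ≈ 0.00131139
repay: (64/75) × (57/64) × (42/64) × (36/64) × (16/64) × (50/64) = 0.0547943115234375
P(default | x) = 0.00131139 / 0.0561057015234375 ≈ 0.0234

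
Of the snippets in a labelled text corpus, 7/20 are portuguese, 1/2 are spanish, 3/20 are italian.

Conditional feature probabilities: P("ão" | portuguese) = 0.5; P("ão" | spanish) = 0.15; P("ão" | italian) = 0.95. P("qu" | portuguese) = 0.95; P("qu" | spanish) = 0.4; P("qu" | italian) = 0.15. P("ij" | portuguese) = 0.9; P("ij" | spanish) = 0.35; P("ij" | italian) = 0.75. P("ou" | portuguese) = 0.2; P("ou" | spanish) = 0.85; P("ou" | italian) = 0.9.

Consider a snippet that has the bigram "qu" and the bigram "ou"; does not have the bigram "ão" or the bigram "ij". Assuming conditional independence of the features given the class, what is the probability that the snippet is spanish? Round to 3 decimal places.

0.963

portuguese: 0.35 × (1−0.5) × 0.95 × (1−0.9) × 0.2 = 0.003325
spanish: 0.5 × (1−0.15) × 0.4 × (1−0.35) × 0.85 = 0.093925
italian: 0.15 × (1−0.95) × 0.15 × (1−0.75) × 0.9 = 0.000253125
P(spanish | x) = 0.093925 / 0.097503125 ≈ 0.963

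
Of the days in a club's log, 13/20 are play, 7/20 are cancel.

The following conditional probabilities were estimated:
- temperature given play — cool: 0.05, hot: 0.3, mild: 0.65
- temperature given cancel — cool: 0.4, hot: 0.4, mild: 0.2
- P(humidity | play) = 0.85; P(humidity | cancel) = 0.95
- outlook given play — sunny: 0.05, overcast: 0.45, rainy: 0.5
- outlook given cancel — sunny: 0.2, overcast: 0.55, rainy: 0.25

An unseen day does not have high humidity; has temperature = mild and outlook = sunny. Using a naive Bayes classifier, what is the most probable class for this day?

play

play: 0.65 × 0.65 × (1−0.85) × 0.05 = 0.00316875
cancel: 0.35 × 0.2 × (1−0.95) × 0.2 = 0.0007
Highest score → play.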